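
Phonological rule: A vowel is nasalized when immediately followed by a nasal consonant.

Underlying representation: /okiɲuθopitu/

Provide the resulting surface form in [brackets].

[okĩɲuθopitu]

/i/ before nasal /ɲ/ → [ĩ]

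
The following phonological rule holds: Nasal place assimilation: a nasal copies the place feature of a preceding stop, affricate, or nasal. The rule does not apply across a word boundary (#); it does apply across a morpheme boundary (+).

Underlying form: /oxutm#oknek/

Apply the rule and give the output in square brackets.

/m/ after /t/ (alveolar) → [n]
/n/ after /k/ (velar) → [ŋ]

[oxutn#okŋek]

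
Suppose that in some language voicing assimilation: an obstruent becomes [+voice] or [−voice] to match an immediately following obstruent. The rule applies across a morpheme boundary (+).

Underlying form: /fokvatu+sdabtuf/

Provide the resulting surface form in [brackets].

[fogvatu+zdaptuf]

/k/ before /v/ (voiced) → [g]
/s/ before /d/ (voiced) → [z]
/b/ before /t/ (voiceless) → [p]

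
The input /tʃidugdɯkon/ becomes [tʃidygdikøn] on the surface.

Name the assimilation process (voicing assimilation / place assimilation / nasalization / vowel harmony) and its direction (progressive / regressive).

/u/→[y] /ɯ/→[i] /o/→[ø].
Vowels agree with the first vowel, so the harmony is progressive.

vowel harmony, progressive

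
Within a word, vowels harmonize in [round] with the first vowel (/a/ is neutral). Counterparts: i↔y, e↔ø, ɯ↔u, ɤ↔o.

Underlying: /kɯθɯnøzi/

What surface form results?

[kɯθɯnezi]

/ø/ harmonizes with /ɯ/ ([-round]) → [e]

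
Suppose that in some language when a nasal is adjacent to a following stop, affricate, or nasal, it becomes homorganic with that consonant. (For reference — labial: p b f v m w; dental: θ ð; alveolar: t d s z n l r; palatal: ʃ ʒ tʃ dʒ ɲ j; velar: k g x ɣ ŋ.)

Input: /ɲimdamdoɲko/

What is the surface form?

/m/ before /d/ (alveolar) → [n]
/m/ before /d/ (alveolar) → [n]
/ɲ/ before /k/ (velar) → [ŋ]

[ɲindandoŋko]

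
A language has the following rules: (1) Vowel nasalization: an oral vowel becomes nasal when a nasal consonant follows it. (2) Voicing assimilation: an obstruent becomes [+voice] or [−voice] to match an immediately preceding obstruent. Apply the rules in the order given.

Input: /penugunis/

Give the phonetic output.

[pẽnugũnis]

Rule 1: /e/ before nasal /n/ → [ẽ]
Rule 1: /u/ before nasal /n/ → [ũ]
After rule 1: pẽnugũnis
Rule 2: no segment meets the rule's conditions; no change.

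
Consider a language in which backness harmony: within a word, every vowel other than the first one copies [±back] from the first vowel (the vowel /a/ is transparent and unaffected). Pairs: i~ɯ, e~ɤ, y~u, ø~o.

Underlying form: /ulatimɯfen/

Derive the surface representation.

[ulatɯmɯfɤn]

/i/ harmonizes with /u/ ([+back]) → [ɯ]
/e/ harmonizes with /u/ ([+back]) → [ɤ]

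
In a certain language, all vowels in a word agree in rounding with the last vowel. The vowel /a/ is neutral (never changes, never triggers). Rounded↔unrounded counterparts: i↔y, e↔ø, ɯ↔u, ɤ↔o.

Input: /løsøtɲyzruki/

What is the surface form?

[lesetɲizrɯki]

/ø/ harmonizes with /i/ ([-round]) → [e]
/ø/ harmonizes with /i/ ([-round]) → [e]
/y/ harmonizes with /i/ ([-round]) → [i]
/u/ harmonizes with /i/ ([-round]) → [ɯ]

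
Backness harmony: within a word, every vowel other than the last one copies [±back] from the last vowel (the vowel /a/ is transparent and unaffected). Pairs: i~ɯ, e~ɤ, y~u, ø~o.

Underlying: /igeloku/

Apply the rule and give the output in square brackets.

/i/ harmonizes with /u/ ([+back]) → [ɯ]
/e/ harmonizes with /u/ ([+back]) → [ɤ]

[ɯgɤloku]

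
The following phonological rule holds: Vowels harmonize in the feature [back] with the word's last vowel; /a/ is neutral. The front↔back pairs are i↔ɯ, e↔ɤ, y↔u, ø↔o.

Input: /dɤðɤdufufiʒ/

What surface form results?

/ɤ/ harmonizes with /i/ ([-back]) → [e]
/ɤ/ harmonizes with /i/ ([-back]) → [e]
/u/ harmonizes with /i/ ([-back]) → [y]
/u/ harmonizes with /i/ ([-back]) → [y]

[deðedyfyfiʒ]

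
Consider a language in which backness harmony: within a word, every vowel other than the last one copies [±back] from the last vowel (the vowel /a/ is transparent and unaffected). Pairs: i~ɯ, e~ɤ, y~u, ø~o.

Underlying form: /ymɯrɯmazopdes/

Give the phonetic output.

/ɯ/ harmonizes with /e/ ([-back]) → [i]
/ɯ/ harmonizes with /e/ ([-back]) → [i]
/o/ harmonizes with /e/ ([-back]) → [ø]

[ymirimazøpdes]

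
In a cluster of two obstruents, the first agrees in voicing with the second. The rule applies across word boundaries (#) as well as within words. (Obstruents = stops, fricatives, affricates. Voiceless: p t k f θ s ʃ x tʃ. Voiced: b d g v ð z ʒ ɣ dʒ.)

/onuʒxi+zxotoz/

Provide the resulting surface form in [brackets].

[onuʃxi+sxotoz]

/ʒ/ before /x/ (voiceless) → [ʃ]
/z/ before /x/ (voiceless) → [s]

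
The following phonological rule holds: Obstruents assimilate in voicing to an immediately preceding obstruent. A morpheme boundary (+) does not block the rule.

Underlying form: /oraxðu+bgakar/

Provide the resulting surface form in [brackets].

[oraxθu+bgakar]

/ð/ after /x/ (voiceless) → [θ]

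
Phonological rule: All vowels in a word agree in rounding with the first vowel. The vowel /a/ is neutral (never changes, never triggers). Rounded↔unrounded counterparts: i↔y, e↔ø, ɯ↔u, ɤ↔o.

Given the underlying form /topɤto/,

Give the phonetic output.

[topoto]

/ɤ/ harmonizes with /o/ ([+round]) → [o]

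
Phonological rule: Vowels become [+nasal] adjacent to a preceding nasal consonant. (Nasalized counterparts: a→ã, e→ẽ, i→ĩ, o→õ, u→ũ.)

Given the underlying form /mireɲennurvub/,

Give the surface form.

/i/ after nasal /m/ → [ĩ]
/e/ after nasal /ɲ/ → [ẽ]
/u/ after nasal /n/ → [ũ]

[mĩreɲẽnnũrvub]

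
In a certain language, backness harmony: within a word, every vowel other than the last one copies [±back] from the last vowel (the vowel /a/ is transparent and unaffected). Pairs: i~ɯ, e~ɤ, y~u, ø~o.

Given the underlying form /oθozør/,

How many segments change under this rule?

2

/o/ harmonizes with /ø/ ([-back]) → [ø]
/o/ harmonizes with /ø/ ([-back]) → [ø]
2 segments change.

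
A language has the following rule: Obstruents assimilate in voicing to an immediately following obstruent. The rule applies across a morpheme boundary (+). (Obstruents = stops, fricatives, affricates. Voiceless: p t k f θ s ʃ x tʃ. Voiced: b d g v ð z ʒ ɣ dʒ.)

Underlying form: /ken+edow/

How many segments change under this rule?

0

No segment meets the rule's conditions.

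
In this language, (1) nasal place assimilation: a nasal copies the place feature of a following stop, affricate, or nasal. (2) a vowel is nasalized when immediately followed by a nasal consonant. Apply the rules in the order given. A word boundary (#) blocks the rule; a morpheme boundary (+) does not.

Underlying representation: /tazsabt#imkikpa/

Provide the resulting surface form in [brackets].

[tazsabt#ĩŋkikpa]

Rule 1: /m/ before /k/ (velar) → [ŋ]
After rule 1: tazsabt#iŋkikpa
Rule 2: /i/ before nasal /ŋ/ → [ĩ]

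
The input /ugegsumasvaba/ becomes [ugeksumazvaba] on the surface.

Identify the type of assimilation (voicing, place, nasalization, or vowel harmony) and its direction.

voicing assimilation, regressive

/g/→[k] /s/→[z].
Each target copies a feature from the following segment, so the direction is regressive.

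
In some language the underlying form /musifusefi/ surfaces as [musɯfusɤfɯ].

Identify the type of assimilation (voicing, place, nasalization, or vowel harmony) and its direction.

vowel harmony, progressive

/i/→[ɯ] /e/→[ɤ] /i/→[ɯ].
Vowels agree with the first vowel, so the harmony is progressive.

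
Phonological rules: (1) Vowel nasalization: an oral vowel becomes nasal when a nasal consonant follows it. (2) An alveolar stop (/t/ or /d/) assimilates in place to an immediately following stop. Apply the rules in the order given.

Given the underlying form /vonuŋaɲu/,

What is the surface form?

[võnũŋãɲu]

Rule 1: /o/ before nasal /n/ → [õ]
Rule 1: /u/ before nasal /ŋ/ → [ũ]
Rule 1: /a/ before nasal /ɲ/ → [ã]
After rule 1: võnũŋãɲu
Rule 2: no segment meets the rule's conditions; no change.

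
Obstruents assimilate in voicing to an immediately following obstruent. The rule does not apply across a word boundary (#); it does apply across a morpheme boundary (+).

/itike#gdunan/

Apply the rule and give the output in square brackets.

[itike#gdunan]

no segment meets the rule's conditions; no change.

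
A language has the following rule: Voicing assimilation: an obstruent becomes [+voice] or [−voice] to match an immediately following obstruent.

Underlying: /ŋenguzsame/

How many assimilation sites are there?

1

/z/ before /s/ (voiceless) → [s]
1 segment changes.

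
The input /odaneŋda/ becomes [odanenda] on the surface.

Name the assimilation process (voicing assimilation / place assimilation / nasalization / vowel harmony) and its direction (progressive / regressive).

place assimilation, regressive

/ŋ/→[n].
Each target copies a feature from the following segment, so the direction is regressive.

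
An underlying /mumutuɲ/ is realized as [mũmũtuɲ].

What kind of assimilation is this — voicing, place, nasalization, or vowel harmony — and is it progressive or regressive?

nasalization, progressive

/u/→[ũ] /u/→[ũ].
Each target copies a feature from the preceding segment, so the direction is progressive.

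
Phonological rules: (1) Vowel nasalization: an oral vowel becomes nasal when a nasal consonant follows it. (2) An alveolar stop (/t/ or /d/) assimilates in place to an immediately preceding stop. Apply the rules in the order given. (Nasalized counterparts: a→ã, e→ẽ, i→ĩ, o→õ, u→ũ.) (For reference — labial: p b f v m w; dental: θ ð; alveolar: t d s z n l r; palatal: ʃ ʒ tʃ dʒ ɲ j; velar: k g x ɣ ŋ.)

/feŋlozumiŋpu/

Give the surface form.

[fẽŋlozũmĩŋpu]

Rule 1: /e/ before nasal /ŋ/ → [ẽ]
Rule 1: /u/ before nasal /m/ → [ũ]
Rule 1: /i/ before nasal /ŋ/ → [ĩ]
After rule 1: fẽŋlozũmĩŋpu
Rule 2: no segment meets the rule's conditions; no change.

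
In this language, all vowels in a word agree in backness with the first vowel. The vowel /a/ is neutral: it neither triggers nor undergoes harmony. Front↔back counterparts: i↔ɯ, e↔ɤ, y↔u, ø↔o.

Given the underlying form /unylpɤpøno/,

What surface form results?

/y/ harmonizes with /u/ ([+back]) → [u]
/ø/ harmonizes with /u/ ([+back]) → [o]

[unulpɤpono]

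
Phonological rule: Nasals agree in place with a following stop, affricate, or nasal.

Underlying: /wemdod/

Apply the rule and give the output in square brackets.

[wendod]

/m/ before /d/ (alveolar) → [n]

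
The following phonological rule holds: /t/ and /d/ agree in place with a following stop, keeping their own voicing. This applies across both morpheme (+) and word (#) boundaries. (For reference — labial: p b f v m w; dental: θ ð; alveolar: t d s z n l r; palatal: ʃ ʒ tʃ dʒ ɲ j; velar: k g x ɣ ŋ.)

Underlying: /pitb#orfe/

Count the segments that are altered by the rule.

1

/t/ before /b/ (labial) → [p]
1 segment changes.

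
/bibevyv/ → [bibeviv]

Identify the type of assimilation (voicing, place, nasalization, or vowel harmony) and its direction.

/y/→[i].
Vowels agree with the first vowel, so the harmony is progressive.

vowel harmony, progressive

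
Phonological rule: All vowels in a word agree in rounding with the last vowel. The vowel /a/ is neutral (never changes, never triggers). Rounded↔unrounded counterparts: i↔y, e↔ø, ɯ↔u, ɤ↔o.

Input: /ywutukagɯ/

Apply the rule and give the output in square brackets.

[iwɯtɯkagɯ]

/y/ harmonizes with /ɯ/ ([-round]) → [i]
/u/ harmonizes with /ɯ/ ([-round]) → [ɯ]
/u/ harmonizes with /ɯ/ ([-round]) → [ɯ]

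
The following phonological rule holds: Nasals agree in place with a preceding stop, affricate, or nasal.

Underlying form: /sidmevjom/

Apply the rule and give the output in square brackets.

/m/ after /d/ (alveolar) → [n]

[sidnevjom]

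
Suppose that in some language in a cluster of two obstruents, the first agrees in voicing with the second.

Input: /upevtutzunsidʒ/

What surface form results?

[upeftudzunsidʒ]

/v/ before /t/ (voiceless) → [f]
/t/ before /z/ (voiced) → [d]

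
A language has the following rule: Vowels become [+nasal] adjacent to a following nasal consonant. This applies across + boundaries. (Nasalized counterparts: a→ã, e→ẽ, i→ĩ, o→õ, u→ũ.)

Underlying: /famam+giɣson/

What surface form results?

[fãmãm+giɣsõn]

/a/ before nasal /m/ → [ã]
/a/ before nasal /m/ → [ã]
/o/ before nasal /n/ → [õ]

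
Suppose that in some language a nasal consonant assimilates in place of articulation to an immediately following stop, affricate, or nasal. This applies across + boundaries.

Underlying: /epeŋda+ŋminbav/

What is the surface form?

/ŋ/ before /d/ (alveolar) → [n]
/ŋ/ before /m/ (labial) → [m]
/n/ before /b/ (labial) → [m]

[ependa+mmimbav]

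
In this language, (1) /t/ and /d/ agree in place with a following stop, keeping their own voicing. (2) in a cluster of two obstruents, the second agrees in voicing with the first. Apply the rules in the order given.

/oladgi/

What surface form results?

Rule 1: /d/ before /g/ (velar) → [g]
After rule 1: olaggi
Rule 2: no segment meets the rule's conditions; no change.

[olaggi]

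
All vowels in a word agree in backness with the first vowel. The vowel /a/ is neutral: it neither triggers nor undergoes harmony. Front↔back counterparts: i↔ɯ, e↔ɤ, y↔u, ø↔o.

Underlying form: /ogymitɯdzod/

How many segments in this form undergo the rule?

2

/y/ harmonizes with /o/ ([+back]) → [u]
/i/ harmonizes with /o/ ([+back]) → [ɯ]
2 segments change.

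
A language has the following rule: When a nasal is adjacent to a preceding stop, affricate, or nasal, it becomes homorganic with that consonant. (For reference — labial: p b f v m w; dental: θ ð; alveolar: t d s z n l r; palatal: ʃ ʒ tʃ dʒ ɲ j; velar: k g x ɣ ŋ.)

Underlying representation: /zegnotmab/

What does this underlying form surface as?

/n/ after /g/ (velar) → [ŋ]
/m/ after /t/ (alveolar) → [n]

[zegŋotnab]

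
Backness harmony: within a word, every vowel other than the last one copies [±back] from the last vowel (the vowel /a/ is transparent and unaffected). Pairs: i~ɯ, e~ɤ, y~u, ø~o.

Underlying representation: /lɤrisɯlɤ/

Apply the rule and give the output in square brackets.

[lɤrɯsɯlɤ]

/i/ harmonizes with /ɤ/ ([+back]) → [ɯ]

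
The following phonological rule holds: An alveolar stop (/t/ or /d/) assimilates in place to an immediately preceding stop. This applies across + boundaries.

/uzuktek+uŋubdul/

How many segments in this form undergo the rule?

2

/t/ after /k/ (velar) → [k]
/d/ after /b/ (labial) → [b]
2 segments change.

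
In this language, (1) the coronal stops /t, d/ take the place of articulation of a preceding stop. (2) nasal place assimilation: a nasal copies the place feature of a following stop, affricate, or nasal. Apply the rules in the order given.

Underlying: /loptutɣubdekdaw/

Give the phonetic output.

[lopputɣubbekgaw]

Rule 1: /t/ after /p/ (labial) → [p]
Rule 1: /d/ after /b/ (labial) → [b]
Rule 1: /d/ after /k/ (velar) → [g]
After rule 1: lopputɣubbekgaw
Rule 2: no segment meets the rule's conditions; no change.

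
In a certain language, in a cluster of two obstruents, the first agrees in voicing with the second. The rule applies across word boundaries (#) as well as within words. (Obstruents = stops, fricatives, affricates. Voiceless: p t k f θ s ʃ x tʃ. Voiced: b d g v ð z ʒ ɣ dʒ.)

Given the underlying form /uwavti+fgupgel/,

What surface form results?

[uwafti+vgubgel]

/v/ before /t/ (voiceless) → [f]
/f/ before /g/ (voiced) → [v]
/p/ before /g/ (voiced) → [b]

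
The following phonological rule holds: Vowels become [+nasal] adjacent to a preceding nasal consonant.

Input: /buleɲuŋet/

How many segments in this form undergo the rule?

2

/u/ after nasal /ɲ/ → [ũ]
/e/ after nasal /ŋ/ → [ẽ]
2 segments change.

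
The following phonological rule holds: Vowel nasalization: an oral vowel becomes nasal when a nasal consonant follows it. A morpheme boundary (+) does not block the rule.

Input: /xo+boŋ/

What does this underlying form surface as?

[xo+bõŋ]

/o/ before nasal /ŋ/ → [õ]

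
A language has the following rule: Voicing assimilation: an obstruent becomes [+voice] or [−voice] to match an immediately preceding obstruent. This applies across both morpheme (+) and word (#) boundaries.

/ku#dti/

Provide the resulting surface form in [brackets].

[ku#ddi]

/t/ after /d/ (voiced) → [d]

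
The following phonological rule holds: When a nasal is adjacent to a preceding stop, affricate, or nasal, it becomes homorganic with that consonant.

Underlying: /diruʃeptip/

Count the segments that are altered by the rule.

No segment meets the rule's conditions.

0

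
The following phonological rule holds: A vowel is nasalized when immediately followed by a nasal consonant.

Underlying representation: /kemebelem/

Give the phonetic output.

[kẽmebelẽm]

/e/ before nasal /m/ → [ẽ]
/e/ before nasal /m/ → [ẽ]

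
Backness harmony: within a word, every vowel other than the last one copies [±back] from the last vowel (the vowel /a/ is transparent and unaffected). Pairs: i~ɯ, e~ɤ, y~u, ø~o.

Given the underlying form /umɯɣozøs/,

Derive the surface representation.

[ymiɣøzøs]

/u/ harmonizes with /ø/ ([-back]) → [y]
/ɯ/ harmonizes with /ø/ ([-back]) → [i]
/o/ harmonizes with /ø/ ([-back]) → [ø]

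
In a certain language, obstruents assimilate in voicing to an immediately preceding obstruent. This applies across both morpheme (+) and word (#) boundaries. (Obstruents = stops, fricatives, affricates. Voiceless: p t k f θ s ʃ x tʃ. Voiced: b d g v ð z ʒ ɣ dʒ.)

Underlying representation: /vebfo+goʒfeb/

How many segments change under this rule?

2

/f/ after /b/ (voiced) → [v]
/f/ after /ʒ/ (voiced) → [v]
2 segments change.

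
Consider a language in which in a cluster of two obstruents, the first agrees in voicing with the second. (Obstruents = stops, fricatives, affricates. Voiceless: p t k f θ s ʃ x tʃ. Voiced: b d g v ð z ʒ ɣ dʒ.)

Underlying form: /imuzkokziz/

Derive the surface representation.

/z/ before /k/ (voiceless) → [s]
/k/ before /z/ (voiced) → [g]

[imuskogziz]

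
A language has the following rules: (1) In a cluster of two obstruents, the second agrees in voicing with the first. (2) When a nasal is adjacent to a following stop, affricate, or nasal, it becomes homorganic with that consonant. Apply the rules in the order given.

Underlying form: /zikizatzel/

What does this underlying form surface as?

Rule 1: /z/ after /t/ (voiceless) → [s]
After rule 1: zikizatsel
Rule 2: no segment meets the rule's conditions; no change.

[zikizatsel]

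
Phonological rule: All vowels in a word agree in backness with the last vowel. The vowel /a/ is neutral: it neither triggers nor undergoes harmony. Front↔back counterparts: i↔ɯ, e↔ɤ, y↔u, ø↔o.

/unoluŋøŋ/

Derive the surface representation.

/u/ harmonizes with /ø/ ([-back]) → [y]
/o/ harmonizes with /ø/ ([-back]) → [ø]
/u/ harmonizes with /ø/ ([-back]) → [y]

[ynølyŋøŋ]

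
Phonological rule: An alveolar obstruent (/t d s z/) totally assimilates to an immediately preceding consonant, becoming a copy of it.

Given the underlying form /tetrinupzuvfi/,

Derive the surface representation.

[tetrinuppuvfi]

/z/ after /p/ → [p] (total assimilation)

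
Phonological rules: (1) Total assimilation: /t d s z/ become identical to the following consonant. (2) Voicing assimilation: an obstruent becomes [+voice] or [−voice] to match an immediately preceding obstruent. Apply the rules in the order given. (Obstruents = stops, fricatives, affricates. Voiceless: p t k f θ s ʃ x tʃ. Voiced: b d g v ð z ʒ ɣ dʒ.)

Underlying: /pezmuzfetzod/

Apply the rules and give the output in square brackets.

Rule 1: /z/ before /m/ → [m] (total assimilation)
Rule 1: /z/ before /f/ → [f] (total assimilation)
Rule 1: /t/ before /z/ → [z] (total assimilation)
After rule 1: pemmuffezzod
Rule 2: no segment meets the rule's conditions; no change.

[pemmuffezzod]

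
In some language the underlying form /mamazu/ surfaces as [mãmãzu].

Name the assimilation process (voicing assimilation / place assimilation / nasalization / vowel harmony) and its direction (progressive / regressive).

nasalization, progressive

/a/→[ã] /a/→[ã].
Each target copies a feature from the preceding segment, so the direction is progressive.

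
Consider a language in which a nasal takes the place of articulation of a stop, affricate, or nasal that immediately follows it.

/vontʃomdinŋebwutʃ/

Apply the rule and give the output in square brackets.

[voɲtʃondiŋŋebwutʃ]

/n/ before /tʃ/ (palatal) → [ɲ]
/m/ before /d/ (alveolar) → [n]
/n/ before /ŋ/ (velar) → [ŋ]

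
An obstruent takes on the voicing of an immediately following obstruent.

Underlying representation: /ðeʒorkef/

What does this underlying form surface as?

no segment meets the rule's conditions; no change.

[ðeʒorkef]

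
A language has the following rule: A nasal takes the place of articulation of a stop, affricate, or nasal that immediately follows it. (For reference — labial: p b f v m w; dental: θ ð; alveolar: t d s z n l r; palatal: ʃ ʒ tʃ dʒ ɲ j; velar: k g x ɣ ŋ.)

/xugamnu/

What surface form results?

[xugannu]

/m/ before /n/ (alveolar) → [n]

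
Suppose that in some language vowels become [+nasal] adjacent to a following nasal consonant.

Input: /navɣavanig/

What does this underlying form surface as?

[navɣavãnig]

/a/ before nasal /n/ → [ã]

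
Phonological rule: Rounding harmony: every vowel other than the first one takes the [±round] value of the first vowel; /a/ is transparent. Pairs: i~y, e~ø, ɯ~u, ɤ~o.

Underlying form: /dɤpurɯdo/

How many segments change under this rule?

2

/u/ harmonizes with /ɤ/ ([-round]) → [ɯ]
/o/ harmonizes with /ɤ/ ([-round]) → [ɤ]
2 segments change.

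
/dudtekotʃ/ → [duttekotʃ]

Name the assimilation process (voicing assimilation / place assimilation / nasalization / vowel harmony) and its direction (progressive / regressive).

voicing assimilation, regressive

/d/→[t].
Each target copies a feature from the following segment, so the direction is regressive.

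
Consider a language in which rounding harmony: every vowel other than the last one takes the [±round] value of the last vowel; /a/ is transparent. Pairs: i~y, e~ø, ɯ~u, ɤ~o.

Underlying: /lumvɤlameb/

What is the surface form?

[lɯmvɤlameb]

/u/ harmonizes with /e/ ([-round]) → [ɯ]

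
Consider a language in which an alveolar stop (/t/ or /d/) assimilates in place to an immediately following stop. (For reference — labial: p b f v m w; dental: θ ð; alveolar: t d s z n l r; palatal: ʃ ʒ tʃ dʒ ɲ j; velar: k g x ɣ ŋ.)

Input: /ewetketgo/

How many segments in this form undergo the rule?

2

/t/ before /k/ (velar) → [k]
/t/ before /g/ (velar) → [k]
2 segments change.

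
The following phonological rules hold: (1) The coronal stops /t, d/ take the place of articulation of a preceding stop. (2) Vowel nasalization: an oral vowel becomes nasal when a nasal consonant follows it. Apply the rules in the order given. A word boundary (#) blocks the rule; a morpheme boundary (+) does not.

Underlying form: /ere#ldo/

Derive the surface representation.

[ere#ldo]

Rule 1: no segment meets the rule's conditions; no change.
After rule 1: ere#ldo
Rule 2: no segment meets the rule's conditions; no change.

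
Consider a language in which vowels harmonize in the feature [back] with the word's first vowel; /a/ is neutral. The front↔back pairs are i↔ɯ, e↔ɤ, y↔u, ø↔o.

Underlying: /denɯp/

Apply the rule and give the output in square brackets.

[denip]

/ɯ/ harmonizes with /e/ ([-back]) → [i]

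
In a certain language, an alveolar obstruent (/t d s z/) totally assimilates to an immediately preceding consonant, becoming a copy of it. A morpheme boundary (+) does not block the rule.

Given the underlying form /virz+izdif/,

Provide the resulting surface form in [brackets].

[virr+izzif]

/z/ after /r/ → [r] (total assimilation)
/d/ after /z/ → [z] (total assimilation)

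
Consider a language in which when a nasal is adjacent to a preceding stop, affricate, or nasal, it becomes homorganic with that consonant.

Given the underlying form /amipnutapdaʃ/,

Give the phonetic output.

/n/ after /p/ (labial) → [m]

[amipmutapdaʃ]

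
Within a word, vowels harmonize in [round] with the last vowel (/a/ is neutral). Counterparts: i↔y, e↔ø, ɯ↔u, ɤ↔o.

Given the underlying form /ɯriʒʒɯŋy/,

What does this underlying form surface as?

/ɯ/ harmonizes with /y/ ([+round]) → [u]
/i/ harmonizes with /y/ ([+round]) → [y]
/ɯ/ harmonizes with /y/ ([+round]) → [u]

[uryʒʒuŋy]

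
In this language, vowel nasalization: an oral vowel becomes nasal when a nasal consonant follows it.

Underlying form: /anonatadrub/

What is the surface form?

/a/ before nasal /n/ → [ã]
/o/ before nasal /n/ → [õ]

[ãnõnatadrub]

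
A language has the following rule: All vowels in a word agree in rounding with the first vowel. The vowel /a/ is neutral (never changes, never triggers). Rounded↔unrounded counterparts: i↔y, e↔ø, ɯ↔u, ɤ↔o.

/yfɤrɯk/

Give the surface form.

[yforuk]

/ɤ/ harmonizes with /y/ ([+round]) → [o]
/ɯ/ harmonizes with /y/ ([+round]) → [u]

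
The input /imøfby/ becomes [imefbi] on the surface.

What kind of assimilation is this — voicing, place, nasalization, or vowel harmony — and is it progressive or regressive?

vowel harmony, progressive

/ø/→[e] /y/→[i].
Vowels agree with the first vowel, so the harmony is progressive.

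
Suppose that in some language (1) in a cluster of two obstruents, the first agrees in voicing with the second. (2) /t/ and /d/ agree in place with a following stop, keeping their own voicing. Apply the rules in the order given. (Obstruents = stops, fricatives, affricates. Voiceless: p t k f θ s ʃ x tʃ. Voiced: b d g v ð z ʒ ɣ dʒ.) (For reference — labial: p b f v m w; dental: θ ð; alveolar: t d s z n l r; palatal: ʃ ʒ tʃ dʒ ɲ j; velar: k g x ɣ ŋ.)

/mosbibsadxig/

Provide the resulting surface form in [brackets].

[mozbipsatxig]

Rule 1: /s/ before /b/ (voiced) → [z]
Rule 1: /b/ before /s/ (voiceless) → [p]
Rule 1: /d/ before /x/ (voiceless) → [t]
After rule 1: mozbipsatxig
Rule 2: no segment meets the rule's conditions; no change.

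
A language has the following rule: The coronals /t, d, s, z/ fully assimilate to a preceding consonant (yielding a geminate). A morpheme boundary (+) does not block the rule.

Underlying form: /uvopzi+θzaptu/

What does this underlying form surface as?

[uvoppi+θθappu]

/z/ after /p/ → [p] (total assimilation)
/z/ after /θ/ → [θ] (total assimilation)
/t/ after /p/ → [p] (total assimilation)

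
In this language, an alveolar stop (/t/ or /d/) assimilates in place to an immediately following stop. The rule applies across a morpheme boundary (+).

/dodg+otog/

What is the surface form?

/d/ before /g/ (velar) → [g]

[dogg+otog]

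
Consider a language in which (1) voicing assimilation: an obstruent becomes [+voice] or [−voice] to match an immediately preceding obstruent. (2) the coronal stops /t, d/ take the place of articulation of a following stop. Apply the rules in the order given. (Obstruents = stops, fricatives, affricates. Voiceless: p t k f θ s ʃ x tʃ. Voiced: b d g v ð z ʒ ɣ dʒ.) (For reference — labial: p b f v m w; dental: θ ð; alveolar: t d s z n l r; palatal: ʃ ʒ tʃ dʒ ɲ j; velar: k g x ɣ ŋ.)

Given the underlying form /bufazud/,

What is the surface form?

[bufazud]

Rule 1: no segment meets the rule's conditions; no change.
After rule 1: bufazud
Rule 2: no segment meets the rule's conditions; no change.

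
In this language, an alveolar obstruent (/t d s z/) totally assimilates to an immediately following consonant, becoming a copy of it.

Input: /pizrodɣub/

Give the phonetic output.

[pirroɣɣub]

/z/ before /r/ → [r] (total assimilation)
/d/ before /ɣ/ → [ɣ] (total assimilation)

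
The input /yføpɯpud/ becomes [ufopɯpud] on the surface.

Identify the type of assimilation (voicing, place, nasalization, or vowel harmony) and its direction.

/y/→[u] /ø/→[o].
Vowels agree with the last vowel, so the harmony is regressive.

vowel harmony, regressive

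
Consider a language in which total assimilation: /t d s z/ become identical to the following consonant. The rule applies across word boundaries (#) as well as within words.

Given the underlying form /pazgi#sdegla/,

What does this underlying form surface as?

/z/ before /g/ → [g] (total assimilation)
/s/ before /d/ → [d] (total assimilation)

[paggi#ddegla]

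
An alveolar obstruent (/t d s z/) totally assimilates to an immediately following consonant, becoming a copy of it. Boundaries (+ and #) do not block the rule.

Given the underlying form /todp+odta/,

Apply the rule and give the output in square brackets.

[topp+otta]

/d/ before /p/ → [p] (total assimilation)
/d/ before /t/ → [t] (total assimilation)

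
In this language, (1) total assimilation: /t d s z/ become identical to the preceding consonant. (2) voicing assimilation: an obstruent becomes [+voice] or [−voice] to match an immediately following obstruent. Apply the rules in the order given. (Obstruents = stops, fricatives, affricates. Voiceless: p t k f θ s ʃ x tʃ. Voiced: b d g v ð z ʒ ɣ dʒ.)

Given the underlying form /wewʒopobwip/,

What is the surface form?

[wewʒopobwip]

Rule 1: no segment meets the rule's conditions; no change.
After rule 1: wewʒopobwip
Rule 2: no segment meets the rule's conditions; no change.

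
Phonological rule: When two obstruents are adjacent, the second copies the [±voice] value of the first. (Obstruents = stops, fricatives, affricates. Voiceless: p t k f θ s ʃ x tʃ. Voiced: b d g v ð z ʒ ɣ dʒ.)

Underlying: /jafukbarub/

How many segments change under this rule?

/b/ after /k/ (voiceless) → [p]
1 segment changes.

1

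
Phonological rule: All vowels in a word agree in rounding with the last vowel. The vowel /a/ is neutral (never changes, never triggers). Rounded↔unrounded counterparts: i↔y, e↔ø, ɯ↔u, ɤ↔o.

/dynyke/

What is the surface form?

[dinike]

/y/ harmonizes with /e/ ([-round]) → [i]
/y/ harmonizes with /e/ ([-round]) → [i]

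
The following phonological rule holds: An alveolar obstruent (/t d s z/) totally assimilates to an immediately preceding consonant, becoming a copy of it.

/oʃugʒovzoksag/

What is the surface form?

/z/ after /v/ → [v] (total assimilation)
/s/ after /k/ → [k] (total assimilation)

[oʃugʒovvokkag]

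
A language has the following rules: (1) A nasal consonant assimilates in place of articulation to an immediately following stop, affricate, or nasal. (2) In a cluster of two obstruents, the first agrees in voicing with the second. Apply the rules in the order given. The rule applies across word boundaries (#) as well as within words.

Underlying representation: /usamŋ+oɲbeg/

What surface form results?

Rule 1: /m/ before /ŋ/ (velar) → [ŋ]
Rule 1: /ɲ/ before /b/ (labial) → [m]
After rule 1: usaŋŋ+ombeg
Rule 2: no segment meets the rule's conditions; no change.

[usaŋŋ+ombeg]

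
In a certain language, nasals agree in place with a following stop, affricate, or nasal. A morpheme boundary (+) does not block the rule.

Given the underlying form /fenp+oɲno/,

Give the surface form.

/n/ before /p/ (labial) → [m]
/ɲ/ before /n/ (alveolar) → [n]

[femp+onno]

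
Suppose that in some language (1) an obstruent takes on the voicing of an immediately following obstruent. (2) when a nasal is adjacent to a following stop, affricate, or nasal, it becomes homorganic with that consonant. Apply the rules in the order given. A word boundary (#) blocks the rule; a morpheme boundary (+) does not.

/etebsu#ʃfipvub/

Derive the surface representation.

Rule 1: /b/ before /s/ (voiceless) → [p]
Rule 1: /p/ before /v/ (voiced) → [b]
After rule 1: etepsu#ʃfibvub
Rule 2: no segment meets the rule's conditions; no change.

[etepsu#ʃfibvub]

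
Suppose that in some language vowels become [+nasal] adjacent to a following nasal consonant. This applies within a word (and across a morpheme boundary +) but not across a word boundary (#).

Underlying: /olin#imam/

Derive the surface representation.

[olĩn#ĩmãm]

/i/ before nasal /n/ → [ĩ]
/i/ before nasal /m/ → [ĩ]
/a/ before nasal /m/ → [ã]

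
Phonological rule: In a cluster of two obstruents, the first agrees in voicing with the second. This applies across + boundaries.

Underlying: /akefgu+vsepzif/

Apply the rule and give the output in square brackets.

[akevgu+fsebzif]

/f/ before /g/ (voiced) → [v]
/v/ before /s/ (voiceless) → [f]
/p/ before /z/ (voiced) → [b]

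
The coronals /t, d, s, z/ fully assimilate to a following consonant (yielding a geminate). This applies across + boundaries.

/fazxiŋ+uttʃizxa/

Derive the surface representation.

/z/ before /x/ → [x] (total assimilation)
/t/ before /tʃ/ → [tʃ] (total assimilation)
/z/ before /x/ → [x] (total assimilation)

[faxxiŋ+utʃtʃixxa]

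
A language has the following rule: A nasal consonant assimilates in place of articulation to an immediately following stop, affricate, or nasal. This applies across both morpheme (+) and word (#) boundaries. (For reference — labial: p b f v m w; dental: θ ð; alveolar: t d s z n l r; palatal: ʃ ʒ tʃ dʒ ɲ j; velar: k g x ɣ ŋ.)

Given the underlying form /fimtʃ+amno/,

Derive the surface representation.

[fiɲtʃ+anno]

/m/ before /tʃ/ (palatal) → [ɲ]
/m/ before /n/ (alveolar) → [n]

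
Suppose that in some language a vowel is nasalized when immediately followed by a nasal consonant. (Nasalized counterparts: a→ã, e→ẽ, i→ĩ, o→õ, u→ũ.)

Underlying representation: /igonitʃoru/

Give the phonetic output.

/o/ before nasal /n/ → [õ]

[igõnitʃoru]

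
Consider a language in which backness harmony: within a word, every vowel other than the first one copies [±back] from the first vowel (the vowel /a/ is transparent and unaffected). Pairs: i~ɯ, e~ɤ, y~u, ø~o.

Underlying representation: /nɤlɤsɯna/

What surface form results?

no segment meets the rule's conditions; no change.

[nɤlɤsɯna]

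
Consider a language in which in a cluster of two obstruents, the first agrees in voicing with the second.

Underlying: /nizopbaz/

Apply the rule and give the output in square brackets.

[nizobbaz]

/p/ before /b/ (voiced) → [b]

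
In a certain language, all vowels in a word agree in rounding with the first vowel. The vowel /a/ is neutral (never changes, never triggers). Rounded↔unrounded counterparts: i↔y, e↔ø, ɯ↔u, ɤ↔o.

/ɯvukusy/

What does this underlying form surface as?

[ɯvɯkɯsi]

/u/ harmonizes with /ɯ/ ([-round]) → [ɯ]
/u/ harmonizes with /ɯ/ ([-round]) → [ɯ]
/y/ harmonizes with /ɯ/ ([-round]) → [i]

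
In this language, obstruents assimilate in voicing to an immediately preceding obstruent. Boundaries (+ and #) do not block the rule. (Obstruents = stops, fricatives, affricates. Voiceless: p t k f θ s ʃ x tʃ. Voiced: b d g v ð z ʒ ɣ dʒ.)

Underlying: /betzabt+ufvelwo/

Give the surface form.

[betsabd+uffelwo]

/z/ after /t/ (voiceless) → [s]
/t/ after /b/ (voiced) → [d]
/v/ after /f/ (voiceless) → [f]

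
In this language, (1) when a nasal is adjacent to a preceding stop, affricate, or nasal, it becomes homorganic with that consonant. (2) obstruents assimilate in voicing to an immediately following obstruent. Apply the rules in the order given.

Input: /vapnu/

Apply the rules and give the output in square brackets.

[vapmu]

Rule 1: /n/ after /p/ (labial) → [m]
After rule 1: vapmu
Rule 2: no segment meets the rule's conditions; no change.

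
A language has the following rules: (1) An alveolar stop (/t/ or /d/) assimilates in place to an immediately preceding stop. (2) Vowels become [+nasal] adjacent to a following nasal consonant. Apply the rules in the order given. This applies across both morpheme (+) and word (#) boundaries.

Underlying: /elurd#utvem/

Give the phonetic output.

[elurd#utvẽm]

Rule 1: no segment meets the rule's conditions; no change.
After rule 1: elurd#utvem
Rule 2: /e/ before nasal /m/ → [ẽ]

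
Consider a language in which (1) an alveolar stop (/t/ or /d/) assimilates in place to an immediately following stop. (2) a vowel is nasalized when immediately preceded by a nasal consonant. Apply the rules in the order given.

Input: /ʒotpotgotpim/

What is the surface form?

[ʒoppokgoppim]

Rule 1: /t/ before /p/ (labial) → [p]
Rule 1: /t/ before /g/ (velar) → [k]
Rule 1: /t/ before /p/ (labial) → [p]
After rule 1: ʒoppokgoppim
Rule 2: no segment meets the rule's conditions; no change.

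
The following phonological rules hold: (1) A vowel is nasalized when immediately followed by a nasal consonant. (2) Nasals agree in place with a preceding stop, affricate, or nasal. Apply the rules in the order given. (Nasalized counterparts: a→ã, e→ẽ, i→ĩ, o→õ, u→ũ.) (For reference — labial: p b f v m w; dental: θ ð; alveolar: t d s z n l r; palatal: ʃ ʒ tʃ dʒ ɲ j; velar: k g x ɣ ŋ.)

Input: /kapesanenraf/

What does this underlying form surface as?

[kapesãnẽnraf]

Rule 1: /a/ before nasal /n/ → [ã]
Rule 1: /e/ before nasal /n/ → [ẽ]
After rule 1: kapesãnẽnraf
Rule 2: no segment meets the rule's conditions; no change.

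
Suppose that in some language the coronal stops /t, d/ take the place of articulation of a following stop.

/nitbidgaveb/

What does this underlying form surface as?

[nipbiggaveb]

/t/ before /b/ (labial) → [p]
/d/ before /g/ (velar) → [g]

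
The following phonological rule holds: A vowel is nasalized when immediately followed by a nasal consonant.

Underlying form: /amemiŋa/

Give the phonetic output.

/a/ before nasal /m/ → [ã]
/e/ before nasal /m/ → [ẽ]
/i/ before nasal /ŋ/ → [ĩ]

[ãmẽmĩŋa]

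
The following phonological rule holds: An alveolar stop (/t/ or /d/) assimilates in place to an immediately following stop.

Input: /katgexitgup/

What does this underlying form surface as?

/t/ before /g/ (velar) → [k]
/t/ before /g/ (velar) → [k]

[kakgexikgup]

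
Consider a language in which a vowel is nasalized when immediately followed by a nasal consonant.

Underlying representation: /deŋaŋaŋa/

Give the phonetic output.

[dẽŋãŋãŋa]

/e/ before nasal /ŋ/ → [ẽ]
/a/ before nasal /ŋ/ → [ã]
/a/ before nasal /ŋ/ → [ã]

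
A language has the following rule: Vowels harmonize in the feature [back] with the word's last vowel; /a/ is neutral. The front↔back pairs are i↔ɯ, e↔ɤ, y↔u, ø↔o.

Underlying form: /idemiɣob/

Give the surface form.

[ɯdɤmɯɣob]

/i/ harmonizes with /o/ ([+back]) → [ɯ]
/e/ harmonizes with /o/ ([+back]) → [ɤ]
/i/ harmonizes with /o/ ([+back]) → [ɯ]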